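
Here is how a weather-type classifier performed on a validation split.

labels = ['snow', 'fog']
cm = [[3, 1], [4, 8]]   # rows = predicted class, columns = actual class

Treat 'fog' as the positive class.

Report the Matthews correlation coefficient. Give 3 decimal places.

MCC = (TP·TN − FP·FN) / √((TP+FP)(TP+FN)(TN+FP)(TN+FN))
Numerator = 8·3 − 4·1 = 20
Denominator = √(12·9·7·4) = √3024 = 54.9909
MCC = 20 / 54.9909 = 0.364

0.364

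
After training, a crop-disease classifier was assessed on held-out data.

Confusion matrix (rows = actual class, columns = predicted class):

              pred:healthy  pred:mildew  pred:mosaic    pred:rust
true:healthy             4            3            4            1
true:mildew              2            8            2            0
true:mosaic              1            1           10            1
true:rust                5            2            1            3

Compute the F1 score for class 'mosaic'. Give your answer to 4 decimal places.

0.6667

F1 score = 2·TP/(2·TP+FP+FN).
mosaic: TP=10, FP=4+2+1=7, FN=1+1+1=3 → 20/30 = 0.66667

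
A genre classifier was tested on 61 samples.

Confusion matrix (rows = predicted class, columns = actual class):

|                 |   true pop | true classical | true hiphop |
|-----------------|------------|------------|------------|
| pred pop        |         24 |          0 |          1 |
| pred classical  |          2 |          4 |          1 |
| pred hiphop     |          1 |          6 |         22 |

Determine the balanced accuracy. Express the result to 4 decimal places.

Balanced accuracy = mean of per-class recall.
  pop: recall = 24/27 = 0.88889
  classical: recall = 4/10 = 0.40000
  hiphop: recall = 22/24 = 0.91667
Mean = (0.88889 + 0.40000 + 0.91667) / 3 = 0.7352

0.7352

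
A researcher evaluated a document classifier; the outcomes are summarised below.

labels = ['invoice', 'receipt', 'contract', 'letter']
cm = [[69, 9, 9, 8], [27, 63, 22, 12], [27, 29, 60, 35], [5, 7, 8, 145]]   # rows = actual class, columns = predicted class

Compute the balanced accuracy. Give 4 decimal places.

Balanced accuracy = mean of per-class recall.
  invoice: recall = 69/95 = 0.72632
  receipt: recall = 63/124 = 0.50806
  contract: recall = 60/151 = 0.39735
  letter: recall = 145/165 = 0.87879
Mean = (0.72632 + 0.50806 + 0.39735 + 0.87879) / 4 = 0.6276

0.6276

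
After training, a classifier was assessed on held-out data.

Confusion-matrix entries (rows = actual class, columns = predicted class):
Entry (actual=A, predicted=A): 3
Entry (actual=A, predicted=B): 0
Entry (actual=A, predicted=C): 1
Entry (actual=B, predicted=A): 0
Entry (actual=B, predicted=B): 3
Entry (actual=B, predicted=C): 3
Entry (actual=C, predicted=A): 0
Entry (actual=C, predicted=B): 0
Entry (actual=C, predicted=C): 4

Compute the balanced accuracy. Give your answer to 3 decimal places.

Balanced accuracy = mean of per-class recall.
  A: recall = 3/4 = 0.7500
  B: recall = 3/6 = 0.5000
  C: recall = 4/4 = 1.0000
Mean = (0.7500 + 0.5000 + 1.0000) / 3 = 0.750

0.750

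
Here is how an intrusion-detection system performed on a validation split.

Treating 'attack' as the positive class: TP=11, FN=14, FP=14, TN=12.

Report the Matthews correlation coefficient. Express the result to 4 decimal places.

-0.0985

MCC = (TP·TN − FP·FN) / √((TP+FP)(TP+FN)(TN+FP)(TN+FN))
Numerator = 11·12 − 14·14 = -64
Denominator = √(25·25·26·26) = √422500 = 650.0000
MCC = -64 / 650.0000 = -0.0985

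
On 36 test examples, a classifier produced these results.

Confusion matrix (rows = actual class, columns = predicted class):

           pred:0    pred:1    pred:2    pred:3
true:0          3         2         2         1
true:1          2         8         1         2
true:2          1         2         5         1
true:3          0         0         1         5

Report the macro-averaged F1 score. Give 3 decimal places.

0.573

Per-class F1 score (2·TP/(2·TP+FP+FN)):
  0: TP=3, FP=2+1+0=3, FN=2+2+1=5 → 6/14 = 0.4286
  1: TP=8, FP=2+2+0=4, FN=2+1+2=5 → 16/25 = 0.6400
  2: TP=5, FP=2+1+1=4, FN=1+2+1=4 → 10/18 = 0.5556
  3: TP=5, FP=1+2+1=4, FN=0+0+1=1 → 10/15 = 0.6667
Macro-F1 score = mean = (0.4286 + 0.6400 + 0.5556 + 0.6667) / 4 = 0.573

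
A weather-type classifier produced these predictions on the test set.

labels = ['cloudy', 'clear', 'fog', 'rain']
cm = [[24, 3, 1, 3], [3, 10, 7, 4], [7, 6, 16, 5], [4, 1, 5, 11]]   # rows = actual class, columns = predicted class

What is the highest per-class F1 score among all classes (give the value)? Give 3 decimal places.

0.696

Per-class F1 score (2·TP/(2·TP+FP+FN)):
  cloudy: TP=24, FP=3+7+4=14, FN=3+1+3=7 → 48/69 = 0.6957
  clear: TP=10, FP=3+6+1=10, FN=3+7+4=14 → 20/44 = 0.4545
  fog: TP=16, FP=1+7+5=13, FN=7+6+5=18 → 32/63 = 0.5079
  rain: TP=11, FP=3+4+5=12, FN=4+1+5=10 → 22/44 = 0.5000
Highest is class 'cloudy' with F1 score = 0.696.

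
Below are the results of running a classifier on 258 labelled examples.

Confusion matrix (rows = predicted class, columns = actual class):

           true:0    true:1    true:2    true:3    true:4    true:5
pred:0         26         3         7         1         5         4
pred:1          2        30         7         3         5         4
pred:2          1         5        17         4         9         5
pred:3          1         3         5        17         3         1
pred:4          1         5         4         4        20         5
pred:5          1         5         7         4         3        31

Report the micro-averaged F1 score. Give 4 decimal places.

0.5465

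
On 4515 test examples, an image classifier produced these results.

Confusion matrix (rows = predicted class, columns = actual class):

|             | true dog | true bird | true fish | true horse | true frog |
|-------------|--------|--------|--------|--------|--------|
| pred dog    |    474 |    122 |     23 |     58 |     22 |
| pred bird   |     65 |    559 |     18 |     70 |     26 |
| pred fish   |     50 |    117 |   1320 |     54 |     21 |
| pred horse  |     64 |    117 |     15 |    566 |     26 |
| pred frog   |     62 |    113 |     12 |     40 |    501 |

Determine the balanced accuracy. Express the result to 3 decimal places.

0.743

Balanced accuracy = mean of per-class recall.
  dog: recall = 474/715 = 0.6629
  bird: recall = 559/1028 = 0.5438
  fish: recall = 1320/1388 = 0.9510
  horse: recall = 566/788 = 0.7183
  frog: recall = 501/596 = 0.8406
Mean = (0.6629 + 0.5438 + 0.9510 + 0.7183 + 0.8406) / 5 = 0.743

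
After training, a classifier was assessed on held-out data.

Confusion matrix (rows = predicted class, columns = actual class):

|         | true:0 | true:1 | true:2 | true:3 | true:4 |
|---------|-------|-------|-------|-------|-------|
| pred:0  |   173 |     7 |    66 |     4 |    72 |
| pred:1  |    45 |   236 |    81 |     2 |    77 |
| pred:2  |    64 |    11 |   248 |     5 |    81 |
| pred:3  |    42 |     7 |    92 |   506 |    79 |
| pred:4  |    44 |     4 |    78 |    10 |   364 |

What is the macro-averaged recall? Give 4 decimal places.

0.6601

Per-class recall (TP/(TP+FN)):
  0: TP=173, FN=45+64+42+44=195 → 173/368 = 0.47011
  1: TP=236, FN=7+11+7+4=29 → 236/265 = 0.89057
  2: TP=248, FN=66+81+92+78=317 → 248/565 = 0.43894
  3: TP=506, FN=4+2+5+10=21 → 506/527 = 0.96015
  4: TP=364, FN=72+77+81+79=309 → 364/673 = 0.54086
Macro-recall = mean = (0.47011 + 0.89057 + 0.43894 + 0.96015 + 0.54086) / 5 = 0.6601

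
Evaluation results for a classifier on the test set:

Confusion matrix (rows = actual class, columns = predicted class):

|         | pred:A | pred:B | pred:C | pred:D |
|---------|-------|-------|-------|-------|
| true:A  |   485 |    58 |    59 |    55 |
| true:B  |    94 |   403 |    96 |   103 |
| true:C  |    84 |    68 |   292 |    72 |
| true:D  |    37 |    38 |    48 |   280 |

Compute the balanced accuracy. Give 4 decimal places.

Balanced accuracy = mean of per-class recall.
  A: recall = 485/657 = 0.73820
  B: recall = 403/696 = 0.57902
  C: recall = 292/516 = 0.56589
  D: recall = 280/403 = 0.69479
Mean = (0.73820 + 0.57902 + 0.56589 + 0.69479) / 4 = 0.6445

0.6445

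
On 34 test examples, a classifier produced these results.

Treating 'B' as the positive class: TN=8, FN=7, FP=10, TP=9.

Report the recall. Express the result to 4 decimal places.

Recall = TP/(TP+FN) = 9/(9+7) = 9/16 = 0.5625

0.5625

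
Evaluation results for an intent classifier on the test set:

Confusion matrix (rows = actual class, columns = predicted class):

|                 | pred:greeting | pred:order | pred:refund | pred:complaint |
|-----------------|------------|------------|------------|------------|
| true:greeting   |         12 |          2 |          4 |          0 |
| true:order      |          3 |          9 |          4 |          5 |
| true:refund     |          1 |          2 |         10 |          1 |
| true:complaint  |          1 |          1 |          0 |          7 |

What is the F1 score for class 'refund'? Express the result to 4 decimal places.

0.6250

Take TP from the diagonal, FP from the rest of the 'refund' prediction marginal, FN from the rest of the 'refund' actual marginal.
F1 score = 2·TP/(2·TP+FP+FN).
refund: TP=10, FP=4+4+0=8, FN=1+2+1=4 → 20/32 = 0.62500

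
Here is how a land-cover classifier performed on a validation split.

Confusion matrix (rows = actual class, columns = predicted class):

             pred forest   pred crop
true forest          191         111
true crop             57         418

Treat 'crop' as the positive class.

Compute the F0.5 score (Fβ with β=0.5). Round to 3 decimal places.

0.807

Fβ = (1+β²)·TP / ((1+β²)·TP + β²·FN + FP), with β²=1/4
= 1.25·418 / (1.25·418 + 0.25·57 + 111) = 0.807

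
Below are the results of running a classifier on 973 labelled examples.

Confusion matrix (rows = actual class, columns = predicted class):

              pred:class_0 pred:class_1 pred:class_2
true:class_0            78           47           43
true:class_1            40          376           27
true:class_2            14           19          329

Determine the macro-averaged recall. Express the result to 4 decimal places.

0.7406

Per-class recall (TP/(TP+FN)):
  class_0: TP=78, FN=47+43=90 → 78/168 = 0.46429
  class_1: TP=376, FN=40+27=67 → 376/443 = 0.84876
  class_2: TP=329, FN=14+19=33 → 329/362 = 0.90884
Macro-recall = mean = (0.46429 + 0.84876 + 0.90884) / 3 = 0.7406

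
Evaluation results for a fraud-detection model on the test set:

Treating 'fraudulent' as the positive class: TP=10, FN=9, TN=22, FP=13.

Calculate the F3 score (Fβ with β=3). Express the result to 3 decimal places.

Fβ = (1+β²)·TP / ((1+β²)·TP + β²·FN + FP), with β²=9
= 10·10 / (10·10 + 9·9 + 13) = 0.515

0.515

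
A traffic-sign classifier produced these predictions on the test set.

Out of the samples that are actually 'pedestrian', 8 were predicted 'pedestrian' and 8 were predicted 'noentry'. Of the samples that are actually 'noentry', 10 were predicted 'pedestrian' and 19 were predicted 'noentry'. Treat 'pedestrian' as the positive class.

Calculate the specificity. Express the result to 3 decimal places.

0.655

Specificity = TN/(TN+FP) = 19/(19+10) = 0.655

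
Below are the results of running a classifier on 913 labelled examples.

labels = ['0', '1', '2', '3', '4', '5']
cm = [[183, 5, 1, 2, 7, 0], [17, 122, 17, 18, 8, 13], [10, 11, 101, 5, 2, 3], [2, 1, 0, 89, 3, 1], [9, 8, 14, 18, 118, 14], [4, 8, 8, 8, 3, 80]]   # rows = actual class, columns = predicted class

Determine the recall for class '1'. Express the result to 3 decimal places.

0.626

Take TP from the diagonal, FP from the rest of the '1' prediction marginal, FN from the rest of the '1' actual marginal.
recall = TP/(TP+FN).
1: TP=122, FN=17+17+18+8+13=73 → 122/195 = 0.6256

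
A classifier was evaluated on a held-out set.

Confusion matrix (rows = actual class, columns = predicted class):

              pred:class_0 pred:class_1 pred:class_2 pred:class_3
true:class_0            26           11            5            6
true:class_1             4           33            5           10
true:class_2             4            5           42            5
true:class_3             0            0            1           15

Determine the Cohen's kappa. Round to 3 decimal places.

0.559

Observed agreement pₒ = trace/N = 116/172 = 0.6744
Expected agreement pₑ = Σ (rowᵢ·colᵢ)/N² = (48·34 + 52·49 + 56·53 + 16·36)/172² = 0.2611
κ = (pₒ − pₑ)/(1 − pₑ) = (0.6744 − 0.2611)/(1 − 0.2611) = 0.559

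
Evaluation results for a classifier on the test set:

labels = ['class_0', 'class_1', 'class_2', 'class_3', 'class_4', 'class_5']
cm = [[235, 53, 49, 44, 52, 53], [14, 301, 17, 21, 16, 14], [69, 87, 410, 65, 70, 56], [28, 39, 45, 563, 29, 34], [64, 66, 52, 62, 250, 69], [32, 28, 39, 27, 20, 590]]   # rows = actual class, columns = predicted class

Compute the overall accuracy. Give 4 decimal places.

Accuracy = trace / total = (235+301+410+563+250+590=2349) / 3663 = 2349/3663 = 0.6413

0.6413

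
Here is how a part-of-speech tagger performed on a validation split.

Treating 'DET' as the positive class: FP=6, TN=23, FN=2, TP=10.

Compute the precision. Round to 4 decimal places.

0.6250

Precision = TP/(TP+FP) = 10/(10+6) = 10/16 = 0.6250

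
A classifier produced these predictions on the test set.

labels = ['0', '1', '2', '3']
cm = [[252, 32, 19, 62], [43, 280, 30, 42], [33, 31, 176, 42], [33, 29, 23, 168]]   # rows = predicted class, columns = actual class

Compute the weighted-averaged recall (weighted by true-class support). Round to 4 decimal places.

0.6764

Per-class recall (TP/(TP+FN)):
  0: TP=252, FN=43+33+33=109 → 252/361 = 0.69806
  1: TP=280, FN=32+31+29=92 → 280/372 = 0.75269
  2: TP=176, FN=19+30+23=72 → 176/248 = 0.70968
  3: TP=168, FN=62+42+42=146 → 168/314 = 0.53503
Weighted-recall = Σ (supportᵢ/N)·recallᵢ with N=1295: (361/1295)·0.69806 + (372/1295)·0.75269 + (248/1295)·0.70968 + (314/1295)·0.53503 = 0.6764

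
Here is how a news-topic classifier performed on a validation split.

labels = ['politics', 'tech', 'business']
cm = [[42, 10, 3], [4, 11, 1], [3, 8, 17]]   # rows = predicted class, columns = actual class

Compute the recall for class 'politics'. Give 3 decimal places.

recall = TP/(TP+FN).
politics: TP=42, FN=4+3=7 → 42/49 = 0.8571

0.857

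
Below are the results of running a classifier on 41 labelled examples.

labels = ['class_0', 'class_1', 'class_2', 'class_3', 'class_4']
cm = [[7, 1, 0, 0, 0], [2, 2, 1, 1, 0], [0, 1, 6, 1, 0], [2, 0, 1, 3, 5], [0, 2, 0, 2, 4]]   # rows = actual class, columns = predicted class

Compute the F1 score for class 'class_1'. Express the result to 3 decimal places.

0.333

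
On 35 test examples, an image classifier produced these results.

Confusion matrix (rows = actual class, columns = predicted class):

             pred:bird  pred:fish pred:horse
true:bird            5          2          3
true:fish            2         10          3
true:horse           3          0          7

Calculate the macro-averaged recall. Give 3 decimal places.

0.622

Per-class recall (TP/(TP+FN)):
  bird: TP=5, FN=2+3=5 → 5/10 = 0.5000
  fish: TP=10, FN=2+3=5 → 10/15 = 0.6667
  horse: TP=7, FN=3+0=3 → 7/10 = 0.7000
Macro-recall = mean = (0.5000 + 0.6667 + 0.7000) / 3 = 0.622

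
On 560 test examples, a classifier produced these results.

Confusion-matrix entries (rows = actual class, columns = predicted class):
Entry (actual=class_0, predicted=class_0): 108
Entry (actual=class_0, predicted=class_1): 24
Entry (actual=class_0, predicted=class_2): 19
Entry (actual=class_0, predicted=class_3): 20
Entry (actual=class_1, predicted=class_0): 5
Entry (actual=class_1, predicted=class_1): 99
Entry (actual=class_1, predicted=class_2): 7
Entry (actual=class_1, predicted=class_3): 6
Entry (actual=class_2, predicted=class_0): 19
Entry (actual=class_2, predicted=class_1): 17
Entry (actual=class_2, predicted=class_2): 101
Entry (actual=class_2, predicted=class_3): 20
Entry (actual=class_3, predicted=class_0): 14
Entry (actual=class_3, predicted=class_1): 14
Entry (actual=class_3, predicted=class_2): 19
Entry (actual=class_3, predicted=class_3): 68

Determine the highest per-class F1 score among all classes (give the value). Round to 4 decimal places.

Per-class F1 score (2·TP/(2·TP+FP+FN)):
  class_0: TP=108, FP=5+19+14=38, FN=24+19+20=63 → 216/317 = 0.68139
  class_1: TP=99, FP=24+17+14=55, FN=5+7+6=18 → 198/271 = 0.73063
  class_2: TP=101, FP=19+7+19=45, FN=19+17+20=56 → 202/303 = 0.66667
  class_3: TP=68, FP=20+6+20=46, FN=14+14+19=47 → 136/229 = 0.59389
Highest is class 'class_1' with F1 score = 0.7306.

0.7306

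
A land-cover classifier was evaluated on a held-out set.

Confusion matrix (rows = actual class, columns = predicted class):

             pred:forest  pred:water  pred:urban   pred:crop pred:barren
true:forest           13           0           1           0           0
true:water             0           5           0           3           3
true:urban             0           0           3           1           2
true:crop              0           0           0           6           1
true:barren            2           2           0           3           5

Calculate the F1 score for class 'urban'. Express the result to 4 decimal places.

One-vs-rest for 'urban': TP = diagonal; FP = other classes predicted 'urban'; FN = 'urban' predicted as other.
F1 score = 2·TP/(2·TP+FP+FN).
urban: TP=3, FP=1+0+0+0=1, FN=0+0+1+2=3 → 6/10 = 0.60000

0.6000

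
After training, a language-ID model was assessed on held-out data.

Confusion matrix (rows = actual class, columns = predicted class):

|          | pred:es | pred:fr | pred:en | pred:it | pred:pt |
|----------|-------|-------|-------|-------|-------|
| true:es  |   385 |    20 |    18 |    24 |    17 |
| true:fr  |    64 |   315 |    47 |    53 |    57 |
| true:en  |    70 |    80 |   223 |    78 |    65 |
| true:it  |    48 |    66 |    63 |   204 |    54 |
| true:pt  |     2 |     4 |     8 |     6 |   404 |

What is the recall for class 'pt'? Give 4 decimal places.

0.9528

recall = TP/(TP+FN).
pt: TP=404, FN=2+4+8+6=20 → 404/424 = 0.95283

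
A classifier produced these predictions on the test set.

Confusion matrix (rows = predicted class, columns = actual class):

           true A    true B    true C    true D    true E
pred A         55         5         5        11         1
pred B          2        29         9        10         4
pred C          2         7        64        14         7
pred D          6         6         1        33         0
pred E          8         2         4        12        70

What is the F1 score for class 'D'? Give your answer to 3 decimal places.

0.524

F1 score = 2·TP/(2·TP+FP+FN).
D: TP=33, FP=6+6+1+0=13, FN=11+10+14+12=47 → 66/126 = 0.5238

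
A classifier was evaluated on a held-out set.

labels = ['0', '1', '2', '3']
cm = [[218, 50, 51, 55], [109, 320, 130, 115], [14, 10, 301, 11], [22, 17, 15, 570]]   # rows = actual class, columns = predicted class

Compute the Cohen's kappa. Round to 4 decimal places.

Observed agreement pₒ = trace/N = 1409/2008 = 0.70169
Expected agreement pₑ = Σ (rowᵢ·colᵢ)/N² = (374·363 + 674·397 + 336·497 + 624·751)/2008² = 0.25767
κ = (pₒ − pₑ)/(1 − pₑ) = (0.70169 − 0.25767)/(1 − 0.25767) = 0.5981

0.5981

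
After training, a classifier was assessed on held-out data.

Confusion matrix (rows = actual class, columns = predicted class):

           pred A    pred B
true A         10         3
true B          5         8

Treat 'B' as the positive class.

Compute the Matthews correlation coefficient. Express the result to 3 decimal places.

0.389

MCC = (TP·TN − FP·FN) / √((TP+FP)(TP+FN)(TN+FP)(TN+FN))
Numerator = 8·10 − 3·5 = 65
Denominator = √(11·13·13·15) = √27885 = 166.9880
MCC = 65 / 166.9880 = 0.389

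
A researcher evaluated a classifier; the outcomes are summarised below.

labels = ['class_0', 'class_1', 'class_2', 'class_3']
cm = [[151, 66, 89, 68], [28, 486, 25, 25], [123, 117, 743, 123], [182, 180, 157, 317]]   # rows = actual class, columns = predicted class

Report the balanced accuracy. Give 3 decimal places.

Balanced accuracy = mean of per-class recall.
  class_0: recall = 151/374 = 0.4037
  class_1: recall = 486/564 = 0.8617
  class_2: recall = 743/1106 = 0.6718
  class_3: recall = 317/836 = 0.3792
Mean = (0.4037 + 0.8617 + 0.6718 + 0.3792) / 4 = 0.579

0.579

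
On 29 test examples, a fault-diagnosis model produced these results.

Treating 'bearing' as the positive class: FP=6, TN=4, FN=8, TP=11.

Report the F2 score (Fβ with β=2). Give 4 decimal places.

0.5914

Fβ = (1+β²)·TP / ((1+β²)·TP + β²·FN + FP), with β²=4
= 5·11 / (5·11 + 4·8 + 6) = 0.5914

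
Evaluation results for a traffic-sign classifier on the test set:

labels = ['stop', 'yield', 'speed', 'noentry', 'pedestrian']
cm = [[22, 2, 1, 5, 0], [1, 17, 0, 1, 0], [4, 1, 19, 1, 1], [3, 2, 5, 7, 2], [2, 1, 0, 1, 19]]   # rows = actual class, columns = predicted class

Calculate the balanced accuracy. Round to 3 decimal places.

0.711

Balanced accuracy = mean of per-class recall.
  stop: recall = 22/30 = 0.7333
  yield: recall = 17/19 = 0.8947
  speed: recall = 19/26 = 0.7308
  noentry: recall = 7/19 = 0.3684
  pedestrian: recall = 19/23 = 0.8261
Mean = (0.7333 + 0.8947 + 0.7308 + 0.3684 + 0.8261) / 5 = 0.711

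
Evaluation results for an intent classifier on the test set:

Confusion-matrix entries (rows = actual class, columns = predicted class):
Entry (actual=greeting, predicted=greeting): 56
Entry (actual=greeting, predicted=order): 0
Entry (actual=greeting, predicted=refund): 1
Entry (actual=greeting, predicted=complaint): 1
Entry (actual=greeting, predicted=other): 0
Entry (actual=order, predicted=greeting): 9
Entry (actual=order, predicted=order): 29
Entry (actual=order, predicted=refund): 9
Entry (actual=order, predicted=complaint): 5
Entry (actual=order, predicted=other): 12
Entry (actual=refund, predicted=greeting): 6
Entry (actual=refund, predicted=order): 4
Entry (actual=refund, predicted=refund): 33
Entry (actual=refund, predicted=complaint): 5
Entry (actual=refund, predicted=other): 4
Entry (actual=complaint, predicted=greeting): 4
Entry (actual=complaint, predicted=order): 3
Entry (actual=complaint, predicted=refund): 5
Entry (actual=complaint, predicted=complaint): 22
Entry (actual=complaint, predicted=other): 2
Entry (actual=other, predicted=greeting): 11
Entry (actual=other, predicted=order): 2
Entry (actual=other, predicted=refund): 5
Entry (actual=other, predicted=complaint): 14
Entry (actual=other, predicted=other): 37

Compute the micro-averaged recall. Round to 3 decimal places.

Micro-averaging pools counts across classes: ΣTP=177, ΣFP=102, ΣFN=102.
Micro-recall = TP/(TP+FN) on pooled counts = 0.634 (equals overall accuracy in single-label multiclass).

0.634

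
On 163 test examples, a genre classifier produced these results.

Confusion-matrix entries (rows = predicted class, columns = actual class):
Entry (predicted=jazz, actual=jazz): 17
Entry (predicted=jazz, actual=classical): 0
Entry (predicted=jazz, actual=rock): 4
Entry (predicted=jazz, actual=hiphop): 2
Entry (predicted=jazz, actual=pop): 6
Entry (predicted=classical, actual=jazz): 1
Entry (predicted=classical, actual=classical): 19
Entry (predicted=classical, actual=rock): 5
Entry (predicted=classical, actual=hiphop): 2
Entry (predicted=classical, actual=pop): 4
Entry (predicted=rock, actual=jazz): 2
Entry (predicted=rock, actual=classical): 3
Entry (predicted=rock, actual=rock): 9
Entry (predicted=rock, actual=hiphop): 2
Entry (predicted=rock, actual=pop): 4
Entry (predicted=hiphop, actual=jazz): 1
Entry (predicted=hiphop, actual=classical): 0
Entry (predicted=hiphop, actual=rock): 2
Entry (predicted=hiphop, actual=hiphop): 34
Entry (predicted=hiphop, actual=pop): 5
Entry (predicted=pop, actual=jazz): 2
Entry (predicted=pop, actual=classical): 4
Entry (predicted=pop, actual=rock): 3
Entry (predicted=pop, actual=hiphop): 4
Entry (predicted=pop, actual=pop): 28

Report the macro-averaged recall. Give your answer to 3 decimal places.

0.646

Per-class recall (TP/(TP+FN)):
  jazz: TP=17, FN=1+2+1+2=6 → 17/23 = 0.7391
  classical: TP=19, FN=0+3+0+4=7 → 19/26 = 0.7308
  rock: TP=9, FN=4+5+2+3=14 → 9/23 = 0.3913
  hiphop: TP=34, FN=2+2+2+4=10 → 34/44 = 0.7727
  pop: TP=28, FN=6+4+4+5=19 → 28/47 = 0.5957
Macro-recall = mean = (0.7391 + 0.7308 + 0.3913 + 0.7727 + 0.5957) / 5 = 0.646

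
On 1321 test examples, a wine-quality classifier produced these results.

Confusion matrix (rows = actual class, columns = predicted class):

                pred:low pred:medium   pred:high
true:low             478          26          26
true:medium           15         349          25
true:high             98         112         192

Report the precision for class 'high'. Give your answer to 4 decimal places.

Take TP from the diagonal, FP from the rest of the 'high' prediction marginal, FN from the rest of the 'high' actual marginal.
precision = TP/(TP+FP).
high: TP=192, FP=26+25=51 → 192/243 = 0.79012

0.7901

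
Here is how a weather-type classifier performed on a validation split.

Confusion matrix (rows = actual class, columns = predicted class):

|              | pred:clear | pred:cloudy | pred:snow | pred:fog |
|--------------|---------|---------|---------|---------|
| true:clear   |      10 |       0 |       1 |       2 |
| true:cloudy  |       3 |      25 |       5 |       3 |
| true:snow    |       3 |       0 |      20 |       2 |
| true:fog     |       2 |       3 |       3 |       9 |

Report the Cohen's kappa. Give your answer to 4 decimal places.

Observed agreement pₒ = trace/N = 64/91 = 0.70330
Expected agreement pₑ = Σ (rowᵢ·colᵢ)/N² = (13·18 + 36·28 + 25·29 + 17·16)/91² = 0.27038
κ = (pₒ − pₑ)/(1 − pₑ) = (0.70330 − 0.27038)/(1 − 0.27038) = 0.5933

0.5933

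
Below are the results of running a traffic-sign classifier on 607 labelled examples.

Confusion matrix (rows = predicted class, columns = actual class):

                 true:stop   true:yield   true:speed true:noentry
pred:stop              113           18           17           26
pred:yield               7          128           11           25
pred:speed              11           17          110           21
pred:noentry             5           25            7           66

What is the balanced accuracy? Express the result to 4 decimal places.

Balanced accuracy = mean of per-class recall.
  stop: recall = 113/136 = 0.83088
  yield: recall = 128/188 = 0.68085
  speed: recall = 110/145 = 0.75862
  noentry: recall = 66/138 = 0.47826
Mean = (0.83088 + 0.68085 + 0.75862 + 0.47826) / 4 = 0.6872

0.6872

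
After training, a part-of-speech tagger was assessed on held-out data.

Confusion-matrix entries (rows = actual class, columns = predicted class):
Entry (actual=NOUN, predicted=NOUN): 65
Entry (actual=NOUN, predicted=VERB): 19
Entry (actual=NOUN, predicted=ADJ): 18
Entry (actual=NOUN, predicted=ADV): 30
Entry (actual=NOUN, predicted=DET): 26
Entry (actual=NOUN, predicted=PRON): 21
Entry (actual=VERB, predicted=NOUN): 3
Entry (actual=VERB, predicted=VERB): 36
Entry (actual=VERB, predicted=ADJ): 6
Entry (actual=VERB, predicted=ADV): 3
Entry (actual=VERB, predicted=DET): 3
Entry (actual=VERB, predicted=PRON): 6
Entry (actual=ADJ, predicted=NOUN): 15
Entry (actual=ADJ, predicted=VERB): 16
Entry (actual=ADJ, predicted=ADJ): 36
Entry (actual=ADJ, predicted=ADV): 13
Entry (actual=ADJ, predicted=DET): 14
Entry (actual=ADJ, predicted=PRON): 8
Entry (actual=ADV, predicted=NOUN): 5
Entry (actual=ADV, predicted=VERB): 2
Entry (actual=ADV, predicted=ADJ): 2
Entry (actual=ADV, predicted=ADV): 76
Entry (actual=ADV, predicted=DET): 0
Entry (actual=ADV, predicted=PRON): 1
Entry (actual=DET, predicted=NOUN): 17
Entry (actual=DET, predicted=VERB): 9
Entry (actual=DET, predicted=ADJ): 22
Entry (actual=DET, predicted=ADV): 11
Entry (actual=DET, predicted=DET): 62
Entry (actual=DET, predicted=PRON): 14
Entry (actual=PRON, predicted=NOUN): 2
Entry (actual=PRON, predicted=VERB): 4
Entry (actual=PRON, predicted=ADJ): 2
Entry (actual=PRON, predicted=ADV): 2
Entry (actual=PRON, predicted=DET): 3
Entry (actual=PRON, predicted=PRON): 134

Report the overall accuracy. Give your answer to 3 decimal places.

0.579

Accuracy = trace / total = (65+36+36+76+62+134=409) / 706 = 409/706 = 0.579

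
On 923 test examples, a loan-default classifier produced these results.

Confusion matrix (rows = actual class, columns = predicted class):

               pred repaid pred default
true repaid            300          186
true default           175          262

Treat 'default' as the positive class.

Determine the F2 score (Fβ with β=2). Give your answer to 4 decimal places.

Fβ = (1+β²)·TP / ((1+β²)·TP + β²·FN + FP), with β²=4
= 5·262 / (5·262 + 4·175 + 186) = 0.5965

0.5965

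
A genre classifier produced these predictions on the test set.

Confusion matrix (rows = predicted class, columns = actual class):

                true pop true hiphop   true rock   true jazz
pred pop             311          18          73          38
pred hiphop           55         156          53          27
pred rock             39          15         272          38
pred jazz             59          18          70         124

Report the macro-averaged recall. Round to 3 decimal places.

Per-class recall (TP/(TP+FN)):
  pop: TP=311, FN=55+39+59=153 → 311/464 = 0.6703
  hiphop: TP=156, FN=18+15+18=51 → 156/207 = 0.7536
  rock: TP=272, FN=73+53+70=196 → 272/468 = 0.5812
  jazz: TP=124, FN=38+27+38=103 → 124/227 = 0.5463
Macro-recall = mean = (0.6703 + 0.7536 + 0.5812 + 0.5463) / 4 = 0.638

0.638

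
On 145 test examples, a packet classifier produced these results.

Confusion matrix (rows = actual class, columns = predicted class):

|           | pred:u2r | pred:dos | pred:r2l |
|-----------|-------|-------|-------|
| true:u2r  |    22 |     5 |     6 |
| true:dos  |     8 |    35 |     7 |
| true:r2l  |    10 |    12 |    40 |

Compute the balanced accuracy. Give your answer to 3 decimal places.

Balanced accuracy = mean of per-class recall.
  u2r: recall = 22/33 = 0.6667
  dos: recall = 35/50 = 0.7000
  r2l: recall = 40/62 = 0.6452
Mean = (0.6667 + 0.7000 + 0.6452) / 3 = 0.671

0.671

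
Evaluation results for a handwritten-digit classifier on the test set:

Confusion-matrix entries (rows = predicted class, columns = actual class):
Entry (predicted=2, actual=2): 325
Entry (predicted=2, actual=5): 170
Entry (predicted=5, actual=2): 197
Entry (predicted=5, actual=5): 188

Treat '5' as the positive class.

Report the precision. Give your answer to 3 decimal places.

Precision = TP/(TP+FP) = 188/(188+197) = 188/385 = 0.488

0.488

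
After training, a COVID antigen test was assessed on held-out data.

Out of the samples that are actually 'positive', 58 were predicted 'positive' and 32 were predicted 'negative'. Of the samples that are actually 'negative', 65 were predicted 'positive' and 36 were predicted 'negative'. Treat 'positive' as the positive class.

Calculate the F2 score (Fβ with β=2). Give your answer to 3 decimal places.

Fβ = (1+β²)·TP / ((1+β²)·TP + β²·FN + FP), with β²=4
= 5·58 / (5·58 + 4·32 + 65) = 0.600

0.600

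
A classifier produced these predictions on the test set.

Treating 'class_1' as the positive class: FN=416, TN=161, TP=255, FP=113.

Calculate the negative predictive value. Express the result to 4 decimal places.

NPV = TN/(TN+FN) = 161/(161+416) = 0.2790

0.2790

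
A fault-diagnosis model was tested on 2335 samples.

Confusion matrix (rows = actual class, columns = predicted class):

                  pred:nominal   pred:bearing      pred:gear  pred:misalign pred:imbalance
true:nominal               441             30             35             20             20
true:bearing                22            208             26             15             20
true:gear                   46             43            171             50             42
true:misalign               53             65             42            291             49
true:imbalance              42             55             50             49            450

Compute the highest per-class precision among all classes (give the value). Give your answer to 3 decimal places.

Per-class precision (TP/(TP+FP)):
  nominal: TP=441, FP=22+46+53+42=163 → 441/604 = 0.7301
  bearing: TP=208, FP=30+43+65+55=193 → 208/401 = 0.5187
  gear: TP=171, FP=35+26+42+50=153 → 171/324 = 0.5278
  misalign: TP=291, FP=20+15+50+49=134 → 291/425 = 0.6847
  imbalance: TP=450, FP=20+20+42+49=131 → 450/581 = 0.7745
Highest is class 'imbalance' with precision = 0.775.

0.775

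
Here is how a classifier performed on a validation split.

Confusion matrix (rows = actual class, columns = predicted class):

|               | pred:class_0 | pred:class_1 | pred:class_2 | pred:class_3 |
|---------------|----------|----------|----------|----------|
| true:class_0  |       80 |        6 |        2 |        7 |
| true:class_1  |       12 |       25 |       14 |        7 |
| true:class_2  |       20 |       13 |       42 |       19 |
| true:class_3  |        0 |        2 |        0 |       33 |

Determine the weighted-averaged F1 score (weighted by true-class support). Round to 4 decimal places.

0.6246

Per-class F1 score (2·TP/(2·TP+FP+FN)):
  class_0: TP=80, FP=12+20+0=32, FN=6+2+7=15 → 160/207 = 0.77295
  class_1: TP=25, FP=6+13+2=21, FN=12+14+7=33 → 50/104 = 0.48077
  class_2: TP=42, FP=2+14+0=16, FN=20+13+19=52 → 84/152 = 0.55263
  class_3: TP=33, FP=7+7+19=33, FN=0+2+0=2 → 66/101 = 0.65347
Weighted-F1 score = Σ (supportᵢ/N)·F1 scoreᵢ with N=282: (95/282)·0.77295 + (58/282)·0.48077 + (94/282)·0.55263 + (35/282)·0.65347 = 0.6246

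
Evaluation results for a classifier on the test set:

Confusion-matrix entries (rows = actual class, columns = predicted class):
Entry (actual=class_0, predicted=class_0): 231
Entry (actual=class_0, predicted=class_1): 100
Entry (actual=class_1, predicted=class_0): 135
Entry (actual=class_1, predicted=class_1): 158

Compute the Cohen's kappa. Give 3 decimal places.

0.239

Observed agreement pₒ = trace/N = 389/624 = 0.6234
Expected agreement pₑ = Σ (rowᵢ·colᵢ)/N² = (331·366 + 293·258)/624² = 0.5053
κ = (pₒ − pₑ)/(1 − pₑ) = (0.6234 − 0.5053)/(1 − 0.5053) = 0.239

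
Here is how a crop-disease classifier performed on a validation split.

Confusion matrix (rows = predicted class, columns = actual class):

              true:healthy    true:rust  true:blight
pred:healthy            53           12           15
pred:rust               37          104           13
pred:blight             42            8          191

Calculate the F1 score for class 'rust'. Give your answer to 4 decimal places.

0.7482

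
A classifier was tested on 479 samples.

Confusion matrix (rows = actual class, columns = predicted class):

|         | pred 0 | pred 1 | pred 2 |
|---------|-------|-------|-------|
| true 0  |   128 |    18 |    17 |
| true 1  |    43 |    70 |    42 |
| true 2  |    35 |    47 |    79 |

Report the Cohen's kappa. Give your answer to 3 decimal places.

0.366

Observed agreement pₒ = trace/N = 277/479 = 0.5783
Expected agreement pₑ = Σ (rowᵢ·colᵢ)/N² = (163·206 + 155·135 + 161·138)/479² = 0.3344
κ = (pₒ − pₑ)/(1 − pₑ) = (0.5783 − 0.3344)/(1 − 0.3344) = 0.366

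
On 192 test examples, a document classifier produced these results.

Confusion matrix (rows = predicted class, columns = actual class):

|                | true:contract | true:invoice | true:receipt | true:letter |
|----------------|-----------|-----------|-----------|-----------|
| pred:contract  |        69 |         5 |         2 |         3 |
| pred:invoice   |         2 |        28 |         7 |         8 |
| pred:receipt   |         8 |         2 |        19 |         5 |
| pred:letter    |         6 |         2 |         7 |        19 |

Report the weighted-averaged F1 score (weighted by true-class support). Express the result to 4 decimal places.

Per-class F1 score (2·TP/(2·TP+FP+FN)):
  contract: TP=69, FP=5+2+3=10, FN=2+8+6=16 → 138/164 = 0.84146
  invoice: TP=28, FP=2+7+8=17, FN=5+2+2=9 → 56/82 = 0.68293
  receipt: TP=19, FP=8+2+5=15, FN=2+7+7=16 → 38/69 = 0.55072
  letter: TP=19, FP=6+2+7=15, FN=3+8+5=16 → 38/69 = 0.55072
Weighted-F1 score = Σ (supportᵢ/N)·F1 scoreᵢ with N=192: (85/192)·0.84146 + (37/192)·0.68293 + (35/192)·0.55072 + (35/192)·0.55072 = 0.7049

0.7049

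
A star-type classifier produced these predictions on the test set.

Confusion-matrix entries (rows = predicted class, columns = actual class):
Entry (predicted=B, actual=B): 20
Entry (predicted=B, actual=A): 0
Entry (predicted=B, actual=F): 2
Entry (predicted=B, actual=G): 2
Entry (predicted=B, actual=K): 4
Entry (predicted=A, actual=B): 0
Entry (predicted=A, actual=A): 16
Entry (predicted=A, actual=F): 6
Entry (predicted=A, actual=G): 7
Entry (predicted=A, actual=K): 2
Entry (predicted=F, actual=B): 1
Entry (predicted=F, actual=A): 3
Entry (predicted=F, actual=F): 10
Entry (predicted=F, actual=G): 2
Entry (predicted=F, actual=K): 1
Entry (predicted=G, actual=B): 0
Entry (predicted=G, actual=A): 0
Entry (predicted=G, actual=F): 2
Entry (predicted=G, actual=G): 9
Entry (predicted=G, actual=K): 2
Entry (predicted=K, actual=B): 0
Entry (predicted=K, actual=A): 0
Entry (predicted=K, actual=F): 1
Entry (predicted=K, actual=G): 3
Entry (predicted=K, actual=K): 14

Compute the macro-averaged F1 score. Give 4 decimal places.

0.6331

Per-class F1 score (2·TP/(2·TP+FP+FN)):
  B: TP=20, FP=0+2+2+4=8, FN=0+1+0+0=1 → 40/49 = 0.81633
  A: TP=16, FP=0+6+7+2=15, FN=0+3+0+0=3 → 32/50 = 0.64000
  F: TP=10, FP=1+3+2+1=7, FN=2+6+2+1=11 → 20/38 = 0.52632
  G: TP=9, FP=0+0+2+2=4, FN=2+7+2+3=14 → 18/36 = 0.50000
  K: TP=14, FP=0+0+1+3=4, FN=4+2+1+2=9 → 28/41 = 0.68293
Macro-F1 score = mean = (0.81633 + 0.64000 + 0.52632 + 0.50000 + 0.68293) / 5 = 0.6331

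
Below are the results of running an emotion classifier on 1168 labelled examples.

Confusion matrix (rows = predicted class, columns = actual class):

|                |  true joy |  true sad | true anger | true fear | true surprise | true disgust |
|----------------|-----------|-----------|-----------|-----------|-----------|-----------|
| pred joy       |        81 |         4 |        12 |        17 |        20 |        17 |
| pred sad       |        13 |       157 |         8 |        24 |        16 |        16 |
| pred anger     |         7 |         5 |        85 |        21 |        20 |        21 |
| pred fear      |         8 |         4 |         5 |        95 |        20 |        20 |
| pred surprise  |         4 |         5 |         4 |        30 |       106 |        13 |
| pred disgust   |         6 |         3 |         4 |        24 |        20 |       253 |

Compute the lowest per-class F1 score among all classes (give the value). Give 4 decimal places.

0.5234

Per-class F1 score (2·TP/(2·TP+FP+FN)):
  joy: TP=81, FP=4+12+17+20+17=70, FN=13+7+8+4+6=38 → 162/270 = 0.60000
  sad: TP=157, FP=13+8+24+16+16=77, FN=4+5+4+5+3=21 → 314/412 = 0.76214
  anger: TP=85, FP=7+5+21+20+21=74, FN=12+8+5+4+4=33 → 170/277 = 0.61372
  fear: TP=95, FP=8+4+5+20+20=57, FN=17+24+21+30+24=116 → 190/363 = 0.52342
  surprise: TP=106, FP=4+5+4+30+13=56, FN=20+16+20+20+20=96 → 212/364 = 0.58242
  disgust: TP=253, FP=6+3+4+24+20=57, FN=17+16+21+20+13=87 → 506/650 = 0.77846
Lowest is class 'fear' with F1 score = 0.5234.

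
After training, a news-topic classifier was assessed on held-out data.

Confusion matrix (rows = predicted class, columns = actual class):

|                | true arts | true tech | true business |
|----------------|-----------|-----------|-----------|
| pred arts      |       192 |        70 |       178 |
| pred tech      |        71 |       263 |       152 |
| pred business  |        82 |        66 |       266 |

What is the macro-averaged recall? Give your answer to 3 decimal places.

Per-class recall (TP/(TP+FN)):
  arts: TP=192, FN=71+82=153 → 192/345 = 0.5565
  tech: TP=263, FN=70+66=136 → 263/399 = 0.6591
  business: TP=266, FN=178+152=330 → 266/596 = 0.4463
Macro-recall = mean = (0.5565 + 0.6591 + 0.4463) / 3 = 0.554

0.554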